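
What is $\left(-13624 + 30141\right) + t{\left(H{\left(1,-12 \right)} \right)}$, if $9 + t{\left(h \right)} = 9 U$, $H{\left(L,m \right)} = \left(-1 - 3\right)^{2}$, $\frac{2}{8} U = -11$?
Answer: $16112$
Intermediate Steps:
$U = -44$ ($U = 4 \left(-11\right) = -44$)
$H{\left(L,m \right)} = 16$ ($H{\left(L,m \right)} = \left(-4\right)^{2} = 16$)
$t{\left(h \right)} = -405$ ($t{\left(h \right)} = -9 + 9 \left(-44\right) = -9 - 396 = -405$)
$\left(-13624 + 30141\right) + t{\left(H{\left(1,-12 \right)} \right)} = \left(-13624 + 30141\right) - 405 = 16517 - 405 = 16112$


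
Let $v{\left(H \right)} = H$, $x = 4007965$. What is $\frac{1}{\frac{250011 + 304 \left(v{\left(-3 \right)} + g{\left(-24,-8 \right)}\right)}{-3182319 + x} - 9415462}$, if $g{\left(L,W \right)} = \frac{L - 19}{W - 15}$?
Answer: $- \frac{18989858}{178798280642047} \approx -1.0621 \cdot 10^{-7}$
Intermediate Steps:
$g{\left(L,W \right)} = \frac{-19 + L}{-15 + W}$
$\frac{1}{\frac{250011 + 304 \left(v{\left(-3 \right)} + g{\left(-24,-8 \right)}\right)}{-3182319 + x} - 9415462} = \frac{1}{\frac{250011 + 304 \left(-3 + \frac{-19 - 24}{-15 - 8}\right)}{-3182319 + 4007965} - 9415462} = \frac{1}{\frac{250011 + 304 \left(-3 + \frac{1}{-23} \left(-43\right)\right)}{825646} - 9415462} = \frac{1}{\left(250011 + 304 \left(-3 - - \frac{43}{23}\right)\right) \frac{1}{825646} - 9415462} = \frac{1}{\left(250011 + 304 \left(-3 + \frac{43}{23}\right)\right) \frac{1}{825646} - 9415462} = \frac{1}{\left(250011 + 304 \left(- \frac{26}{23}\right)\right) \frac{1}{825646} - 9415462} = \frac{1}{\left(250011 - \frac{7904}{23}\right) \frac{1}{825646} - 9415462} = \frac{1}{\frac{5742349}{23} \cdot \frac{1}{825646} - 9415462} = \frac{1}{\frac{5742349}{18989858} - 9415462} = \frac{1}{- \frac{178798280642047}{18989858}} = - \frac{18989858}{178798280642047}$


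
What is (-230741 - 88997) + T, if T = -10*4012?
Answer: -359858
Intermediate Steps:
T = -40120
(-230741 - 88997) + T = (-230741 - 88997) - 40120 = -319738 - 40120 = -359858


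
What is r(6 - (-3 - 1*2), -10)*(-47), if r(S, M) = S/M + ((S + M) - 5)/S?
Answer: 7567/110 ≈ 68.791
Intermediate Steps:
r(S, M) = S/M + (-5 + M + S)/S (r(S, M) = S/M + ((M + S) - 5)/S = S/M + (-5 + M + S)/S)
r(6 - (-3 - 1*2), -10)*(-47) = (1 - 5/(6 - (-3 - 1*2)) - 10/(6 - (-3 - 1*2)) + (6 - (-3 - 1*2))/(-10))*(-47) = (1 - 5/(6 - (-3 - 2)) - 10/(6 - (-3 - 2)) + (6 - (-3 - 2))*(-⅒))*(-47) = (1 - 5/(6 - 1*(-5)) - 10/(6 - 1*(-5)) + (6 - 1*(-5))*(-⅒))*(-47) = (1 - 5/(6 + 5) - 10/(6 + 5) + (6 + 5)*(-⅒))*(-47) = (1 - 5/11 - 10/11 + 11*(-⅒))*(-47) = (1 - 5*1/11 - 10*1/11 - 11/10)*(-47) = (1 - 5/11 - 10/11 - 11/10)*(-47) = -161/110*(-47) = 7567/110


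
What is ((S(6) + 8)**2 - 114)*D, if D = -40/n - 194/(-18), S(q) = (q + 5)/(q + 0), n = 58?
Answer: -1640359/9396 ≈ -174.58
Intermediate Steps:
S(q) = (5 + q)/q
D = 2633/261 (D = -40/58 - 194/(-18) = -40*1/58 - 194*(-1/18) = -20/29 + 97/9 = 2633/261 ≈ 10.088)
((S(6) + 8)**2 - 114)*D = (((5 + 6)/6 + 8)**2 - 114)*(2633/261) = (((1/6)*11 + 8)**2 - 114)*(2633/261) = ((11/6 + 8)**2 - 114)*(2633/261) = ((59/6)**2 - 114)*(2633/261) = (3481/36 - 114)*(2633/261) = -623/36*2633/261 = -1640359/9396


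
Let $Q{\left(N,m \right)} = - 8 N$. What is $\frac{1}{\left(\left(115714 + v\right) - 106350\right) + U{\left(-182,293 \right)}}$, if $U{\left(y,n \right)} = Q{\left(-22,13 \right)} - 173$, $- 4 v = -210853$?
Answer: $\frac{4}{248321} \approx 1.6108 \cdot 10^{-5}$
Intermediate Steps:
$v = \frac{210853}{4}$ ($v = \left(- \frac{1}{4}\right) \left(-210853\right) = \frac{210853}{4} \approx 52713.0$)
$U{\left(y,n \right)} = 3$ ($U{\left(y,n \right)} = \left(-8\right) \left(-22\right) - 173 = 176 - 173 = 3$)
$\frac{1}{\left(\left(115714 + v\right) - 106350\right) + U{\left(-182,293 \right)}} = \frac{1}{\left(\left(115714 + \frac{210853}{4}\right) - 106350\right) + 3} = \frac{1}{\left(\frac{673709}{4} - 106350\right) + 3} = \frac{1}{\frac{248309}{4} + 3} = \frac{1}{\frac{248321}{4}} = \frac{4}{248321}$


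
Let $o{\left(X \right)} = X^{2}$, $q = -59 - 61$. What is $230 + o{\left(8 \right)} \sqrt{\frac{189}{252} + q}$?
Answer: $230 + 96 i \sqrt{53} \approx 230.0 + 698.89 i$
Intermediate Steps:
$q = -120$ ($q = -59 - 61 = -120$)
$230 + o{\left(8 \right)} \sqrt{\frac{189}{252} + q} = 230 + 8^{2} \sqrt{\frac{189}{252} - 120} = 230 + 64 \sqrt{189 \cdot \frac{1}{252} - 120} = 230 + 64 \sqrt{\frac{3}{4} - 120} = 230 + 64 \sqrt{- \frac{477}{4}} = 230 + 64 \frac{3 i \sqrt{53}}{2} = 230 + 96 i \sqrt{53}$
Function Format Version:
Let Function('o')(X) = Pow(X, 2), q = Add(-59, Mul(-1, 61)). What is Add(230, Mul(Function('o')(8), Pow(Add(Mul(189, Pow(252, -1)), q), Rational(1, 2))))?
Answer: Add(230, Mul(96, I, Pow(53, Rational(1, 2)))) ≈ Add(230.00, Mul(698.89, I))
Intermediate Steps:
q = -120 (q = Add(-59, -61) = -120)
Add(230, Mul(Function('o')(8), Pow(Add(Mul(189, Pow(252, -1)), q), Rational(1, 2)))) = Add(230, Mul(Pow(8, 2), Pow(Add(Mul(189, Pow(252, -1)), -120), Rational(1, 2)))) = Add(230, Mul(64, Pow(Add(Mul(189, Rational(1, 252)), -120), Rational(1, 2)))) = Add(230, Mul(64, Pow(Add(Rational(3, 4), -120), Rational(1, 2)))) = Add(230, Mul(64, Pow(Rational(-477, 4), Rational(1, 2)))) = Add(230, Mul(64, Mul(Rational(3, 2), I, Pow(53, Rational(1, 2))))) = Add(230, Mul(96, I, Pow(53, Rational(1, 2))))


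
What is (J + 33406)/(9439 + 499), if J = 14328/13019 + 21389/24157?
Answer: 10506811016985/3125500831054 ≈ 3.3616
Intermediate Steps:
J = 624584887/314499983 (J = 14328*(1/13019) + 21389*(1/24157) = 14328/13019 + 21389/24157 = 624584887/314499983 ≈ 1.9860)
(J + 33406)/(9439 + 499) = (624584887/314499983 + 33406)/(9439 + 499) = (10506811016985/314499983)/9938 = (10506811016985/314499983)*(1/9938) = 10506811016985/3125500831054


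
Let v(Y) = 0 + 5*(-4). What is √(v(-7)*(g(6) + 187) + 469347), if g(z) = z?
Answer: 11*√3847 ≈ 682.27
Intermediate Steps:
v(Y) = -20 (v(Y) = 0 - 20 = -20)
√(v(-7)*(g(6) + 187) + 469347) = √(-20*(6 + 187) + 469347) = √(-20*193 + 469347) = √(-3860 + 469347) = √465487 = 11*√3847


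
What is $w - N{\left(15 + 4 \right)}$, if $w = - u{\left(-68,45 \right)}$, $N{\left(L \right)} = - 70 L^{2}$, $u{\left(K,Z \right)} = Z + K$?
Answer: $25293$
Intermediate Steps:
$u{\left(K,Z \right)} = K + Z$
$w = 23$ ($w = - (-68 + 45) = \left(-1\right) \left(-23\right) = 23$)
$w - N{\left(15 + 4 \right)} = 23 - - 70 \left(15 + 4\right)^{2} = 23 - - 70 \cdot 19^{2} = 23 - \left(-70\right) 361 = 23 - -25270 = 23 + 25270 = 25293$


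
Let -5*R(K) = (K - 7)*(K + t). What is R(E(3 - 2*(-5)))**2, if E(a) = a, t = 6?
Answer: 12996/25 ≈ 519.84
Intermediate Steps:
R(K) = -(-7 + K)*(6 + K)/5 (R(K) = -(K - 7)*(K + 6)/5 = -(-7 + K)*(6 + K)/5)
R(E(3 - 2*(-5)))**2 = (42/5 - (3 - 2*(-5))**2/5 + (3 - 2*(-5))/5)**2 = (42/5 - (3 + 10)**2/5 + (3 + 10)/5)**2 = (42/5 - 1/5*13**2 + (1/5)*13)**2 = (42/5 - 1/5*169 + 13/5)**2 = (42/5 - 169/5 + 13/5)**2 = (-114/5)**2 = 12996/25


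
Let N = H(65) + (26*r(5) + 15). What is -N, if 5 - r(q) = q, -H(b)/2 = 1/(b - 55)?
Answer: -74/5 ≈ -14.800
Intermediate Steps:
H(b) = -2/(-55 + b) (H(b) = -2/(b - 55) = -2/(-55 + b))
r(q) = 5 - q
N = 74/5 (N = -2/(-55 + 65) + (26*(5 - 1*5) + 15) = -2/10 + (26*(5 - 5) + 15) = -2*⅒ + (26*0 + 15) = -⅕ + (0 + 15) = -⅕ + 15 = 74/5 ≈ 14.800)
-N = -1*74/5 = -74/5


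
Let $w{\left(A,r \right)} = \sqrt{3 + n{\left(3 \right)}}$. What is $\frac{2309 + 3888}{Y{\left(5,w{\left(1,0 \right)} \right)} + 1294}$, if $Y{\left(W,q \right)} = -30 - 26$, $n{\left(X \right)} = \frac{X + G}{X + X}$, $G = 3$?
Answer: $\frac{6197}{1238} \approx 5.0057$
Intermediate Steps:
$n{\left(X \right)} = \frac{3 + X}{2 X}$ ($n{\left(X \right)} = \frac{X + 3}{X + X} = \frac{3 + X}{2 X}$)
$w{\left(A,r \right)} = 2$ ($w{\left(A,r \right)} = \sqrt{3 + \frac{3 + 3}{2 \cdot 3}} = \sqrt{3 + \frac{1}{2} \cdot \frac{1}{3} \cdot 6} = \sqrt{3 + 1} = \sqrt{4} = 2$)
$Y{\left(W,q \right)} = -56$ ($Y{\left(W,q \right)} = -30 - 26 = -56$)
$\frac{2309 + 3888}{Y{\left(5,w{\left(1,0 \right)} \right)} + 1294} = \frac{2309 + 3888}{-56 + 1294} = \frac{6197}{1238}$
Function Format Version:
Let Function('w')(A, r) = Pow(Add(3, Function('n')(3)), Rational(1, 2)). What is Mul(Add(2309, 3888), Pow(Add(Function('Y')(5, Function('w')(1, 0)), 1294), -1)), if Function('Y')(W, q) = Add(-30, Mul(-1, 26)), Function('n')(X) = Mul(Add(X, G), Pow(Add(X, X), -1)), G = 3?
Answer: Rational(6197, 1238) ≈ 5.0057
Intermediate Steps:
Function('n')(X) = Mul(Rational(1, 2), Pow(X, -1), Add(3, X)) (Function('n')(X) = Mul(Add(X, 3), Pow(Add(X, X), -1)) = Mul(Add(3, X), Pow(Mul(2, X), -1)) = Mul(Add(3, X), Mul(Rational(1, 2), Pow(X, -1))) = Mul(Rational(1, 2), Pow(X, -1), Add(3, X)))
Function('w')(A, r) = 2 (Function('w')(A, r) = Pow(Add(3, Mul(Rational(1, 2), Pow(3, -1), Add(3, 3))), Rational(1, 2)) = Pow(Add(3, Mul(Rational(1, 2), Rational(1, 3), 6)), Rational(1, 2)) = Pow(Add(3, 1), Rational(1, 2)) = Pow(4, Rational(1, 2)) = 2)
Function('Y')(W, q) = -56 (Function('Y')(W, q) = Add(-30, -26) = -56)
Mul(Add(2309, 3888), Pow(Add(Function('Y')(5, Function('w')(1, 0)), 1294), -1)) = Mul(Add(2309, 3888), Pow(Add(-56, 1294), -1)) = Mul(6197, Pow(1238, -1)) = Mul(6197, Rational(1, 1238)) = Rational(6197, 1238)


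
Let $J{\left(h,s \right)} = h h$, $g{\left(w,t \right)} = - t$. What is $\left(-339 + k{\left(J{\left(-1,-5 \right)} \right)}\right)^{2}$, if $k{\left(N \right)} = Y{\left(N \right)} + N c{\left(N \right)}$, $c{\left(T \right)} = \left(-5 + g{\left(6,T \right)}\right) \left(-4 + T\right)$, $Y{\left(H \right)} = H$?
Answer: $102400$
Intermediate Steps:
$c{\left(T \right)} = \left(-5 - T\right) \left(-4 + T\right)$
$J{\left(h,s \right)} = h^{2}$
$k{\left(N \right)} = N + N \left(20 - N - N^{2}\right)$
$\left(-339 + k{\left(J{\left(-1,-5 \right)} \right)}\right)^{2} = \left(-339 + \left(-1\right)^{2} \left(21 - \left(-1\right)^{2} - \left(\left(-1\right)^{2}\right)^{2}\right)\right)^{2} = \left(-339 + 1 \left(21 - 1 - 1^{2}\right)\right)^{2} = \left(-339 + 1 \left(21 - 1 - 1\right)\right)^{2} = \left(-339 + 1 \cdot 19\right)^{2} = \left(-339 + 19\right)^{2} = \left(-320\right)^{2} = 102400$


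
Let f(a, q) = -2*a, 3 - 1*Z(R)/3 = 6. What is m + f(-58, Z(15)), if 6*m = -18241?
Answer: -17545/6 ≈ -2924.2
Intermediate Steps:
m = -18241/6 (m = (⅙)*(-18241) = -18241/6 ≈ -3040.2)
Z(R) = -9 (Z(R) = 9 - 3*6 = 9 - 18 = -9)
m + f(-58, Z(15)) = -18241/6 - 2*(-58) = -18241/6 + 116 = -17545/6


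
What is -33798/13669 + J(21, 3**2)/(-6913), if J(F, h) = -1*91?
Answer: -232401695/94493797 ≈ -2.4594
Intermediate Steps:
J(F, h) = -91
-33798/13669 + J(21, 3**2)/(-6913) = -33798/13669 - 91/(-6913) = -33798*1/13669 - 91*(-1/6913) = -33798/13669 + 91/6913 = -232401695/94493797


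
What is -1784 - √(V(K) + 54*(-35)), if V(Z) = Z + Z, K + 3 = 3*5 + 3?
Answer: -1784 - 2*I*√465 ≈ -1784.0 - 43.128*I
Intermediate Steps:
K = 15 (K = -3 + (3*5 + 3) = -3 + (15 + 3) = -3 + 18 = 15)
V(Z) = 2*Z
-1784 - √(V(K) + 54*(-35)) = -1784 - √(2*15 + 54*(-35)) = -1784 - √(30 - 1890) = -1784 - √(-1860) = -1784 - 2*I*√465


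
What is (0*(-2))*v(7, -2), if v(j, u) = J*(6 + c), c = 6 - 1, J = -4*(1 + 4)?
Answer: 0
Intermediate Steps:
J = -20 (J = -4*5 = -20)
c = 5
v(j, u) = -220 (v(j, u) = -20*(6 + 5) = -20*11 = -220)
(0*(-2))*v(7, -2) = (0*(-2))*(-220) = 0*(-220) = 0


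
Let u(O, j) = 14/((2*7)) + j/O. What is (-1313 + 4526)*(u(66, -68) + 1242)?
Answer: 43894935/11 ≈ 3.9904e+6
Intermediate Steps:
u(O, j) = 1 + j/O (u(O, j) = 14/14 + j/O = 14*(1/14) + j/O = 1 + j/O)
(-1313 + 4526)*(u(66, -68) + 1242) = (-1313 + 4526)*((66 - 68)/66 + 1242) = 3213*((1/66)*(-2) + 1242) = 3213*(-1/33 + 1242) = 3213*(40985/33) = 43894935/11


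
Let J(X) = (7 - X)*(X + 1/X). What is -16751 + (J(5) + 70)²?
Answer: -257171/25 ≈ -10287.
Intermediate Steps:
-16751 + (J(5) + 70)² = -16751 + ((-1 - 1*5² + 7*5 + 7/5) + 70)² = -16751 + ((-1 - 1*25 + 35 + 7*(⅕)) + 70)² = -16751 + ((-1 - 25 + 35 + 7/5) + 70)² = -16751 + (52/5 + 70)² = -16751 + (402/5)² = -16751 + 161604/25 = -257171/25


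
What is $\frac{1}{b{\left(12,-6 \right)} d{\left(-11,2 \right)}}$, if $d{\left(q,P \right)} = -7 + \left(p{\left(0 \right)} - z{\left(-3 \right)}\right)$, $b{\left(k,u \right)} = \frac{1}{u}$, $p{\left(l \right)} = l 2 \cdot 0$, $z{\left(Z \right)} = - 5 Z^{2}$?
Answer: $- \frac{3}{19} \approx -0.15789$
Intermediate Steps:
$p{\left(l \right)} = 0$ ($p{\left(l \right)} = 2 l 0 = 0$)
$d{\left(q,P \right)} = 38$ ($d{\left(q,P \right)} = -7 + \left(0 - - 5 \left(-3\right)^{2}\right) = -7 + \left(0 - \left(-5\right) 9\right) = -7 + \left(0 - -45\right) = -7 + \left(0 + 45\right) = -7 + 45 = 38$)
$\frac{1}{b{\left(12,-6 \right)} d{\left(-11,2 \right)}} = \frac{1}{\frac{1}{-6} \cdot 38} = \frac{1}{\left(- \frac{1}{6}\right) 38} = \frac{1}{- \frac{19}{3}} = - \frac{3}{19}$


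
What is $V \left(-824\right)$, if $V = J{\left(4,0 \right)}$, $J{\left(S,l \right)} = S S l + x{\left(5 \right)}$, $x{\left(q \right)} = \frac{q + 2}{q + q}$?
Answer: $- \frac{2884}{5} \approx -576.8$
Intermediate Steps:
$x{\left(q \right)} = \frac{2 + q}{2 q}$
$J{\left(S,l \right)} = \frac{7}{10} + l S^{2}$ ($J{\left(S,l \right)} = S S l + \frac{2 + 5}{2 \cdot 5} = S^{2} l + \frac{1}{2} \cdot \frac{1}{5} \cdot 7 = l S^{2} + \frac{7}{10} = \frac{7}{10} + l S^{2}$)
$V = \frac{7}{10}$ ($V = \frac{7}{10} + 0 \cdot 4^{2} = \frac{7}{10} + 0 \cdot 16 = \frac{7}{10} + 0 = \frac{7}{10} \approx 0.7$)
$V \left(-824\right) = \frac{7}{10} \left(-824\right) = - \frac{2884}{5}$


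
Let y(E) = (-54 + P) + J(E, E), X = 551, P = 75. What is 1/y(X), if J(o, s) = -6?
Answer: 1/15 ≈ 0.066667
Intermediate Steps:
y(E) = 15 (y(E) = (-54 + 75) - 6 = 21 - 6 = 15)
1/y(X) = 1/15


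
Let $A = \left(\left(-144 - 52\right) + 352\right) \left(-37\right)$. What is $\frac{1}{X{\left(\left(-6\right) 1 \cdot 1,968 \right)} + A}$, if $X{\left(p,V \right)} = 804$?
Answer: $- \frac{1}{4968} \approx -0.00020129$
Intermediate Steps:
$A = -5772$ ($A = \left(\left(-144 - 52\right) + 352\right) \left(-37\right) = \left(-196 + 352\right) \left(-37\right) = 156 \left(-37\right) = -5772$)
$\frac{1}{X{\left(\left(-6\right) 1 \cdot 1,968 \right)} + A} = \frac{1}{804 - 5772} = \frac{1}{-4968} = - \frac{1}{4968}$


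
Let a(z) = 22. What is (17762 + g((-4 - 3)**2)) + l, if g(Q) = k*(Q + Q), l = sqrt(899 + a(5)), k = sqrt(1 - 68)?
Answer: 17762 + sqrt(921) + 98*I*sqrt(67) ≈ 17792.0 + 802.17*I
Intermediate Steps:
k = I*sqrt(67) (k = sqrt(-67) = I*sqrt(67) ≈ 8.1853*I)
l = sqrt(921) (l = sqrt(899 + 22) = sqrt(921) ≈ 30.348)
g(Q) = 2*I*Q*sqrt(67) (g(Q) = (I*sqrt(67))*(Q + Q) = (I*sqrt(67))*(2*Q) = 2*I*Q*sqrt(67))
(17762 + g((-4 - 3)**2)) + l = (17762 + 2*I*(-4 - 3)**2*sqrt(67)) + sqrt(921) = (17762 + 2*I*(-7)**2*sqrt(67)) + sqrt(921) = (17762 + 2*I*49*sqrt(67)) + sqrt(921) = (17762 + 98*I*sqrt(67)) + sqrt(921) = 17762 + sqrt(921) + 98*I*sqrt(67)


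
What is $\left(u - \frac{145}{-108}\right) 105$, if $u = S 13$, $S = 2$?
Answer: $\frac{103355}{36} \approx 2871.0$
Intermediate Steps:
$u = 26$ ($u = 2 \cdot 13 = 26$)
$\left(u - \frac{145}{-108}\right) 105 = \left(26 - \frac{145}{-108}\right) 105 = \left(26 - - \frac{145}{108}\right) 105 = \left(26 + \frac{145}{108}\right) 105 = \frac{2953}{108} \cdot 105 = \frac{103355}{36}$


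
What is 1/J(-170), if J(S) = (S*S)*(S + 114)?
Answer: -1/1618400 ≈ -6.1789e-7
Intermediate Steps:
J(S) = S²*(114 + S)
1/J(-170) = 1/((-170)²*(114 - 170)) = 1/(28900*(-56)) = 1/(-1618400) = -1/1618400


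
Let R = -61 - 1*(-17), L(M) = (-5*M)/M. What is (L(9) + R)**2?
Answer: 2401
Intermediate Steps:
L(M) = -5
R = -44 (R = -61 + 17 = -44)
(L(9) + R)**2 = (-5 - 44)**2 = (-49)**2 = 2401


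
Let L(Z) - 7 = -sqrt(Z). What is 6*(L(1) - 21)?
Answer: -90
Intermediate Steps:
L(Z) = 7 - sqrt(Z)
6*(L(1) - 21) = 6*((7 - sqrt(1)) - 21) = 6*((7 - 1*1) - 21) = 6*((7 - 1) - 21) = 6*(6 - 21) = 6*(-15) = -90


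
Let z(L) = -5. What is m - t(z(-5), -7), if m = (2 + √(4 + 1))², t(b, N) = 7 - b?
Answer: -3 + 4*√5 ≈ 5.9443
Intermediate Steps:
m = (2 + √5)² ≈ 17.944
m - t(z(-5), -7) = (2 + √5)² - (7 - 1*(-5)) = (2 + √5)² - (7 + 5) = (2 + √5)² - 1*12 = (2 + √5)² - 12 = -12 + (2 + √5)²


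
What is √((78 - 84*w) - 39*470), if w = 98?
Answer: 2*I*√6621 ≈ 162.74*I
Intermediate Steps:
√((78 - 84*w) - 39*470) = √((78 - 84*98) - 39*470) = √((78 - 8232) - 18330) = √(-8154 - 18330) = √(-26484) = 2*I*√6621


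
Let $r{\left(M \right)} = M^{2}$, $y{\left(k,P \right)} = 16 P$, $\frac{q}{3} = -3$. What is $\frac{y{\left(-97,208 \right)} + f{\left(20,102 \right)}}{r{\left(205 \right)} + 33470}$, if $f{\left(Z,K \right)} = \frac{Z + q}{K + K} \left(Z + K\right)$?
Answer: $\frac{340127}{7700490} \approx 0.04417$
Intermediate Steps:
$q = -9$ ($q = 3 \left(-3\right) = -9$)
$f{\left(Z,K \right)} = \frac{\left(-9 + Z\right) \left(K + Z\right)}{2 K}$ ($f{\left(Z,K \right)} = \frac{Z - 9}{K + K} \left(Z + K\right) = \frac{-9 + Z}{2 K} \left(K + Z\right) = \frac{\left(-9 + Z\right) \left(K + Z\right)}{2 K}$)
$\frac{y{\left(-97,208 \right)} + f{\left(20,102 \right)}}{r{\left(205 \right)} + 33470} = \frac{16 \cdot 208 + \frac{20^{2} - 180 + 102 \left(-9 + 20\right)}{2 \cdot 102}}{205^{2} + 33470} = \frac{3328 + \frac{1}{2} \cdot \frac{1}{102} \left(400 - 180 + 102 \cdot 11\right)}{42025 + 33470} = \frac{3328 + \frac{1}{2} \cdot \frac{1}{102} \left(400 - 180 + 1122\right)}{75495} = \left(3328 + \frac{1}{2} \cdot \frac{1}{102} \cdot 1342\right) \frac{1}{75495} = \left(3328 + \frac{671}{102}\right) \frac{1}{75495} = \frac{340127}{102} \cdot \frac{1}{75495} = \frac{340127}{7700490}$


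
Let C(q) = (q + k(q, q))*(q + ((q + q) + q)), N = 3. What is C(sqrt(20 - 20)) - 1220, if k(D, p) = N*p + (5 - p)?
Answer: -1220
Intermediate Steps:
k(D, p) = 5 + 2*p (k(D, p) = 3*p + (5 - p) = 5 + 2*p)
C(q) = 4*q*(5 + 3*q) (C(q) = (q + (5 + 2*q))*(q + ((q + q) + q)) = (5 + 3*q)*(q + (2*q + q)) = (5 + 3*q)*(q + 3*q) = (5 + 3*q)*(4*q) = 4*q*(5 + 3*q))
C(sqrt(20 - 20)) - 1220 = 4*sqrt(20 - 20)*(5 + 3*sqrt(20 - 20)) - 1220 = 4*sqrt(0)*(5 + 3*sqrt(0)) - 1220 = 4*0*(5 + 3*0) - 1220 = 4*0*(5 + 0) - 1220 = 4*0*5 - 1220 = 0 - 1220 = -1220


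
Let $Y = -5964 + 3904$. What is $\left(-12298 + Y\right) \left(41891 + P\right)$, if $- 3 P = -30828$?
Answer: $-749013786$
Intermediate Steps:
$P = 10276$ ($P = \left(- \frac{1}{3}\right) \left(-30828\right) = 10276$)
$Y = -2060$
$\left(-12298 + Y\right) \left(41891 + P\right) = \left(-12298 - 2060\right) \left(41891 + 10276\right) = \left(-14358\right) 52167 = -749013786$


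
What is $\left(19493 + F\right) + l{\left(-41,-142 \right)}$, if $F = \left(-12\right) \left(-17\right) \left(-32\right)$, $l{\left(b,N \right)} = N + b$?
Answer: $12782$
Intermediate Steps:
$F = -6528$ ($F = 204 \left(-32\right) = -6528$)
$\left(19493 + F\right) + l{\left(-41,-142 \right)} = \left(19493 - 6528\right) - 183 = 12965 - 183 = 12782$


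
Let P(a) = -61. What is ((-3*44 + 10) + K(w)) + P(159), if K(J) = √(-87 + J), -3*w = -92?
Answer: -183 + 13*I*√3/3 ≈ -183.0 + 7.5056*I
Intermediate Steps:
w = 92/3 (w = -⅓*(-92) = 92/3 ≈ 30.667)
((-3*44 + 10) + K(w)) + P(159) = ((-3*44 + 10) + √(-87 + 92/3)) - 61 = ((-132 + 10) + √(-169/3)) - 61 = (-122 + 13*I*√3/3) - 61 = -183 + 13*I*√3/3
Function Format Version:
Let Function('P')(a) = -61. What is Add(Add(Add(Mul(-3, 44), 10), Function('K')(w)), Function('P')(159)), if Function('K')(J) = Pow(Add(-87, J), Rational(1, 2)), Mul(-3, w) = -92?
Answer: Add(-183, Mul(Rational(13, 3), I, Pow(3, Rational(1, 2)))) ≈ Add(-183.00, Mul(7.5056, I))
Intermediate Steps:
w = Rational(92, 3) (w = Mul(Rational(-1, 3), -92) = Rational(92, 3) ≈ 30.667)
Add(Add(Add(Mul(-3, 44), 10), Function('K')(w)), Function('P')(159)) = Add(Add(Add(Mul(-3, 44), 10), Pow(Add(-87, Rational(92, 3)), Rational(1, 2))), -61) = Add(Add(Add(-132, 10), Pow(Rational(-169, 3), Rational(1, 2))), -61) = Add(Add(-122, Mul(Rational(13, 3), I, Pow(3, Rational(1, 2)))), -61) = Add(-183, Mul(Rational(13, 3), I, Pow(3, Rational(1, 2))))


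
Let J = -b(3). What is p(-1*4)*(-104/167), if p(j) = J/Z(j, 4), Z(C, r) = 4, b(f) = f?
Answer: 78/167 ≈ 0.46707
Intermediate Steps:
J = -3 (J = -1*3 = -3)
p(j) = -¾ (p(j) = -3/4 = -3*¼ = -¾)
p(-1*4)*(-104/167) = -(-78)/167 = -¾*(-104/167) = 78/167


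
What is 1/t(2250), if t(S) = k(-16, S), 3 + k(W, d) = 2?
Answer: -1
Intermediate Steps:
k(W, d) = -1 (k(W, d) = -3 + 2 = -1)
t(S) = -1
1/t(2250) = 1/(-1) = -1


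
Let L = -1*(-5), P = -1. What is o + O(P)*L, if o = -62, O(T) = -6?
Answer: -92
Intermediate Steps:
L = 5
o + O(P)*L = -62 - 6*5 = -62 - 30 = -92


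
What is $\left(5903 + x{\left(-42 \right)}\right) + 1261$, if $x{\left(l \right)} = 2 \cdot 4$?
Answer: $7172$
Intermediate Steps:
$x{\left(l \right)} = 8$
$\left(5903 + x{\left(-42 \right)}\right) + 1261 = \left(5903 + 8\right) + 1261 = 5911 + 1261 = 7172$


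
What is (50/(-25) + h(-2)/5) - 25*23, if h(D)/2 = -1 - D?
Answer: -2883/5 ≈ -576.60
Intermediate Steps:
h(D) = -2 - 2*D (h(D) = 2*(-1 - D) = -2 - 2*D)
(50/(-25) + h(-2)/5) - 25*23 = (50/(-25) + (-2 - 2*(-2))/5) - 25*23 = (50*(-1/25) + (-2 + 4)*(⅕)) - 575 = (-2 + 2*(⅕)) - 575 = (-2 + ⅖) - 575 = -8/5 - 575 = -2883/5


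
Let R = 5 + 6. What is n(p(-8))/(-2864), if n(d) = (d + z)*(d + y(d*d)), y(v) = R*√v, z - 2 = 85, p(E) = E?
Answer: -395/179 ≈ -2.2067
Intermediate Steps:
R = 11
z = 87 (z = 2 + 85 = 87)
y(v) = 11*√v
n(d) = (87 + d)*(d + 11*√(d²)) (n(d) = (d + 87)*(d + 11*√(d*d)) = (87 + d)*(d + 11*√(d²)))
n(p(-8))/(-2864) = ((-8)² + 87*(-8) + 957*√((-8)²) + 11*(-8)*√((-8)²))/(-2864) = (64 - 696 + 957*√64 + 11*(-8)*√64)*(-1/2864) = (64 - 696 + 957*8 + 11*(-8)*8)*(-1/2864) = (64 - 696 + 7656 - 704)*(-1/2864) = 6320*(-1/2864) = -395/179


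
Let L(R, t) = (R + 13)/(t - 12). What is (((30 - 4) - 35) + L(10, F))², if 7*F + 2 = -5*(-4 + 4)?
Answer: 874225/7396 ≈ 118.20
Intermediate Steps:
F = -2/7 (F = -2/7 + (-5*(-4 + 4))/7 = -2/7 + (-5*0)/7 = -2/7 + (⅐)*0 = -2/7 + 0 = -2/7 ≈ -0.28571)
L(R, t) = (13 + R)/(-12 + t)
(((30 - 4) - 35) + L(10, F))² = (((30 - 4) - 35) + (13 + 10)/(-12 - 2/7))² = ((26 - 35) + 23/(-86/7))² = (-9 - 7/86*23)² = (-9 - 161/86)² = (-935/86)² = 874225/7396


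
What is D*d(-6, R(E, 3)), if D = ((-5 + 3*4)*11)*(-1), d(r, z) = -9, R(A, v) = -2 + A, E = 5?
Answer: 693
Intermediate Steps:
D = -77 (D = ((-5 + 12)*11)*(-1) = (7*11)*(-1) = 77*(-1) = -77)
D*d(-6, R(E, 3)) = -77*(-9) = 693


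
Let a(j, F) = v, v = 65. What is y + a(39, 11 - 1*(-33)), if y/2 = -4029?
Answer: -7993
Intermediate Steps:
a(j, F) = 65
y = -8058 (y = 2*(-4029) = -8058)
y + a(39, 11 - 1*(-33)) = -8058 + 65 = -7993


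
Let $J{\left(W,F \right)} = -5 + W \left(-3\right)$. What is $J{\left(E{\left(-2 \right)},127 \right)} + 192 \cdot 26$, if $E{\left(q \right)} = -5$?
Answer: $5002$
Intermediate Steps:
$J{\left(W,F \right)} = -5 - 3 W$
$J{\left(E{\left(-2 \right)},127 \right)} + 192 \cdot 26 = \left(-5 - -15\right) + 192 \cdot 26 = \left(-5 + 15\right) + 4992 = 10 + 4992 = 5002$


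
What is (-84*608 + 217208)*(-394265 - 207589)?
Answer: -99989616144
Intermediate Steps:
(-84*608 + 217208)*(-394265 - 207589) = (-51072 + 217208)*(-601854) = 166136*(-601854) = -99989616144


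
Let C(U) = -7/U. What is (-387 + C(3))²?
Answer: 1364224/9 ≈ 1.5158e+5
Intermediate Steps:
(-387 + C(3))² = (-387 - 7/3)² = (-1168/3)² = 1364224/9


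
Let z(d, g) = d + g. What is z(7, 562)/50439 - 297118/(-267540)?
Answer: 2523094177/2249075010 ≈ 1.1218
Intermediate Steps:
z(7, 562)/50439 - 297118/(-267540) = (7 + 562)/50439 - 297118/(-267540) = 569*(1/50439) - 297118*(-1/267540) = 569/50439 + 148559/133770 = 2523094177/2249075010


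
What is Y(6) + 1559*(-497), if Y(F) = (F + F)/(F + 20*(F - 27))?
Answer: -53462789/69 ≈ -7.7482e+5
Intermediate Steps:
Y(F) = 2*F/(-540 + 21*F) (Y(F) = (2*F)/(F + 20*(-27 + F)) = (2*F)/(F + (-540 + 20*F)) = (2*F)/(-540 + 21*F) = 2*F/(-540 + 21*F))
Y(6) + 1559*(-497) = (⅔)*6/(-180 + 7*6) + 1559*(-497) = (⅔)*6/(-180 + 42) - 774823 = (⅔)*6/(-138) - 774823 = (⅔)*6*(-1/138) - 774823 = -2/69 - 774823 = -53462789/69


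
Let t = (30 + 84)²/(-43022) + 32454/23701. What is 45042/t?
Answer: 3827310407977/90684816 ≈ 42205.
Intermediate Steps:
t = 544108896/509832211 (t = 114²*(-1/43022) + 32454*(1/23701) = 12996*(-1/43022) + 32454/23701 = -6498/21511 + 32454/23701 = 544108896/509832211 ≈ 1.0672)
45042/t = 45042/(544108896/509832211) = 45042*(509832211/544108896) = 3827310407977/90684816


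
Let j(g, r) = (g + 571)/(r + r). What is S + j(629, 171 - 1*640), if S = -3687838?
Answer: -1729596622/469 ≈ -3.6878e+6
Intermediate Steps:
j(g, r) = (571 + g)/(2*r) (j(g, r) = (571 + g)/((2*r)) = (571 + g)*(1/(2*r)) = (571 + g)/(2*r))
S + j(629, 171 - 1*640) = -3687838 + (571 + 629)/(2*(171 - 1*640)) = -3687838 + (1/2)*1200/(171 - 640) = -3687838 + (1/2)*1200/(-469) = -3687838 + (1/2)*(-1/469)*1200 = -3687838 - 600/469 = -1729596622/469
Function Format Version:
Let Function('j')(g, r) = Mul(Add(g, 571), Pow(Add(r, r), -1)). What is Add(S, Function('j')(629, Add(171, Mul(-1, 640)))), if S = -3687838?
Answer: Rational(-1729596622, 469) ≈ -3.6878e+6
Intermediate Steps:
Function('j')(g, r) = Mul(Rational(1, 2), Pow(r, -1), Add(571, g)) (Function('j')(g, r) = Mul(Add(571, g), Pow(Mul(2, r), -1)) = Mul(Add(571, g), Mul(Rational(1, 2), Pow(r, -1))) = Mul(Rational(1, 2), Pow(r, -1), Add(571, g)))
Add(S, Function('j')(629, Add(171, Mul(-1, 640)))) = Add(-3687838, Mul(Rational(1, 2), Pow(Add(171, Mul(-1, 640)), -1), Add(571, 629))) = Add(-3687838, Mul(Rational(1, 2), Pow(Add(171, -640), -1), 1200)) = Add(-3687838, Mul(Rational(1, 2), Pow(-469, -1), 1200)) = Add(-3687838, Mul(Rational(1, 2), Rational(-1, 469), 1200)) = Add(-3687838, Rational(-600, 469)) = Rational(-1729596622, 469)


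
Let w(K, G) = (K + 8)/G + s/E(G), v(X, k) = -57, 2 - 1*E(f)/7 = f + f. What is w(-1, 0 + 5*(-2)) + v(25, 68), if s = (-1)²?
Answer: -22212/385 ≈ -57.693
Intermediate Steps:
E(f) = 14 - 14*f (E(f) = 14 - 7*(f + f) = 14 - 14*f)
s = 1
w(K, G) = 1/(14 - 14*G) + (8 + K)/G (w(K, G) = (K + 8)/G + 1/(14 - 14*G) = (8 + K)/G + 1/(14 - 14*G) = 1/(14 - 14*G) + (8 + K)/G)
w(-1, 0 + 5*(-2)) + v(25, 68) = (-(0 + 5*(-2))/14 + (-1 + (0 + 5*(-2)))*(8 - 1))/((0 + 5*(-2))*(-1 + (0 + 5*(-2)))) - 57 = (-(0 - 10)/14 + (-1 + (0 - 10))*7)/((0 - 10)*(-1 + (0 - 10))) - 57 = (-1/14*(-10) + (-1 - 10)*7)/((-10)*(-1 - 10)) - 57 = -⅒*(5/7 - 11*7)/(-11) - 57 = -⅒*(-1/11)*(5/7 - 77) - 57 = -⅒*(-1/11)*(-534/7) - 57 = -267/385 - 57 = -22212/385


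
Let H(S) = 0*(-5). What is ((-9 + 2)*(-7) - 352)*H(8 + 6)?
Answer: 0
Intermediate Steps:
H(S) = 0
((-9 + 2)*(-7) - 352)*H(8 + 6) = ((-9 + 2)*(-7) - 352)*0 = (-7*(-7) - 352)*0 = (49 - 352)*0 = -303*0 = 0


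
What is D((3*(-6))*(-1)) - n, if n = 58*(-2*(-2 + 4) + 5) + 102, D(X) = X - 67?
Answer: -209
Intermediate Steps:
D(X) = -67 + X
n = 160 (n = 58*(-2*2 + 5) + 102 = 58*(-4 + 5) + 102 = 58*1 + 102 = 58 + 102 = 160)
D((3*(-6))*(-1)) - n = (-67 + (3*(-6))*(-1)) - 1*160 = (-67 - 18*(-1)) - 160 = (-67 + 18) - 160 = -49 - 160 = -209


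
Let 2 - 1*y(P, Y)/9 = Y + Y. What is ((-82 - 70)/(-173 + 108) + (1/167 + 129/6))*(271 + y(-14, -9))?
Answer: 233466013/21710 ≈ 10754.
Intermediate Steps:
y(P, Y) = 18 - 18*Y (y(P, Y) = 18 - 9*(Y + Y) = 18 - 18*Y)
((-82 - 70)/(-173 + 108) + (1/167 + 129/6))*(271 + y(-14, -9)) = ((-82 - 70)/(-173 + 108) + (1/167 + 129/6))*(271 + (18 - 18*(-9))) = (-152/(-65) + (1*(1/167) + 129*(⅙)))*(271 + (18 + 162)) = (-152*(-1/65) + (1/167 + 43/2))*(271 + 180) = (152/65 + 7183/334)*451 = (517663/21710)*451 = 233466013/21710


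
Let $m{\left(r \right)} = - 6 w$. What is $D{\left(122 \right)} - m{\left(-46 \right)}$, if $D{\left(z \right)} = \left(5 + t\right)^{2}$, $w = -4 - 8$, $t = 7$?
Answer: $72$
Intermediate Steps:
$w = -12$ ($w = -4 - 8 = -12$)
$m{\left(r \right)} = 72$ ($m{\left(r \right)} = \left(-6\right) \left(-12\right) = 72$)
$D{\left(z \right)} = 144$ ($D{\left(z \right)} = \left(5 + 7\right)^{2} = 12^{2} = 144$)
$D{\left(122 \right)} - m{\left(-46 \right)} = 144 - 72 = 72$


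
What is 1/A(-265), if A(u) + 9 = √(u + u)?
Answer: -9/611 - I*√530/611 ≈ -0.01473 - 0.037679*I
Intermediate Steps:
A(u) = -9 + √2*√u (A(u) = -9 + √(u + u) = -9 + √(2*u) = -9 + √2*√u)
1/A(-265) = 1/(-9 + √2*√(-265)) = 1/(-9 + √2*(I*√265)) = 1/(-9 + I*√530)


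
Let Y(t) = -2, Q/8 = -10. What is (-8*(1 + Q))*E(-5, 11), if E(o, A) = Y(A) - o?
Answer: 1896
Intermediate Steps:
Q = -80 (Q = 8*(-10) = -80)
E(o, A) = -2 - o
(-8*(1 + Q))*E(-5, 11) = (-8*(1 - 80))*(-2 - 1*(-5)) = (-8*(-79))*(-2 + 5) = 632*3 = 1896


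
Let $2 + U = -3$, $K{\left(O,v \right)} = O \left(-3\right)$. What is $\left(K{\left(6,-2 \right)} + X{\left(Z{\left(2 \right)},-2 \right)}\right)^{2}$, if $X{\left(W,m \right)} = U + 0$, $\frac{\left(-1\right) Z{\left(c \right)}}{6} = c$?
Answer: $529$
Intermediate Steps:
$K{\left(O,v \right)} = - 3 O$
$U = -5$ ($U = -2 - 3 = -5$)
$Z{\left(c \right)} = - 6 c$
$X{\left(W,m \right)} = -5$ ($X{\left(W,m \right)} = -5 + 0 = -5$)
$\left(K{\left(6,-2 \right)} + X{\left(Z{\left(2 \right)},-2 \right)}\right)^{2} = \left(\left(-3\right) 6 - 5\right)^{2} = \left(-18 - 5\right)^{2} = \left(-23\right)^{2} = 529$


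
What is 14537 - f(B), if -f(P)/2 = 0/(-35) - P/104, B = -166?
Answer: 378045/26 ≈ 14540.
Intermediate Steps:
f(P) = P/52 (f(P) = -2*(0/(-35) - P/104) = -2*(0*(-1/35) - P*(1/104)) = -2*(0 - P/104) = -(-1)*P/52 = P/52)
14537 - f(B) = 14537 - (-166)/52 = 14537 - 1*(-83/26) = 14537 + 83/26 = 378045/26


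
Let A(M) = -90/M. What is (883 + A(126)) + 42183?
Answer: 301457/7 ≈ 43065.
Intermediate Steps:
(883 + A(126)) + 42183 = (883 - 90/126) + 42183 = (883 - 90*1/126) + 42183 = (883 - 5/7) + 42183 = 6176/7 + 42183 = 301457/7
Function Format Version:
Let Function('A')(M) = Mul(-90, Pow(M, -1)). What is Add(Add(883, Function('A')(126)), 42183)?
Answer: Rational(301457, 7) ≈ 43065.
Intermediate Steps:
Add(Add(883, Function('A')(126)), 42183) = Add(Add(883, Mul(-90, Pow(126, -1))), 42183) = Add(Add(883, Mul(-90, Rational(1, 126))), 42183) = Add(Add(883, Rational(-5, 7)), 42183) = Add(Rational(6176, 7), 42183) = Rational(301457, 7)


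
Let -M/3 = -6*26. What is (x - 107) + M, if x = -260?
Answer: 101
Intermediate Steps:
M = 468 (M = -(-18)*26 = -3*(-156) = 468)
(x - 107) + M = (-260 - 107) + 468 = -367 + 468 = 101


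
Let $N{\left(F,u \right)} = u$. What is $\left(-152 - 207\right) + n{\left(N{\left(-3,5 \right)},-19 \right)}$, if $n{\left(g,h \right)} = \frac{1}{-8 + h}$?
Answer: $- \frac{9694}{27} \approx -359.04$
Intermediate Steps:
$\left(-152 - 207\right) + n{\left(N{\left(-3,5 \right)},-19 \right)} = \left(-152 - 207\right) + \frac{1}{-8 - 19} = -359 + \frac{1}{-27} = -359 - \frac{1}{27} = - \frac{9694}{27}$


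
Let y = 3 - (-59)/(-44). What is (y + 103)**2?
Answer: 21206025/1936 ≈ 10954.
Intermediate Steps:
y = 73/44 (y = 3 - (-59)*(-1)/44 = 3 - 1*59/44 = 3 - 59/44 = 73/44 ≈ 1.6591)
(y + 103)**2 = (73/44 + 103)**2 = (4605/44)**2 = 21206025/1936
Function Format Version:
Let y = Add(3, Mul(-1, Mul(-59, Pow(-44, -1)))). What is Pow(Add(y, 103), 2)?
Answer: Rational(21206025, 1936) ≈ 10954.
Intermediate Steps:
y = Rational(73, 44) (y = Add(3, Mul(-1, Mul(-59, Rational(-1, 44)))) = Add(3, Mul(-1, Rational(59, 44))) = Add(3, Rational(-59, 44)) = Rational(73, 44) ≈ 1.6591)
Pow(Add(y, 103), 2) = Pow(Add(Rational(73, 44), 103), 2) = Pow(Rational(4605, 44), 2) = Rational(21206025, 1936)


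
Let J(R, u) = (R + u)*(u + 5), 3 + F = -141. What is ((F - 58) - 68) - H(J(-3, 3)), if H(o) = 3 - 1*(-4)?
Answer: -277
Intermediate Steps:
F = -144 (F = -3 - 141 = -144)
J(R, u) = (5 + u)*(R + u) (J(R, u) = (R + u)*(5 + u) = (5 + u)*(R + u))
H(o) = 7 (H(o) = 3 + 4 = 7)
((F - 58) - 68) - H(J(-3, 3)) = ((-144 - 58) - 68) - 1*7 = (-202 - 68) - 7 = -270 - 7 = -277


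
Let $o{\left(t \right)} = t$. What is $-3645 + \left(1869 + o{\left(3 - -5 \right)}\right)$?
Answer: $-1768$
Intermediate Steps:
$-3645 + \left(1869 + o{\left(3 - -5 \right)}\right) = -3645 + \left(1869 + \left(3 - -5\right)\right) = -3645 + \left(1869 + \left(3 + 5\right)\right) = -3645 + \left(1869 + 8\right) = -3645 + 1877 = -1768$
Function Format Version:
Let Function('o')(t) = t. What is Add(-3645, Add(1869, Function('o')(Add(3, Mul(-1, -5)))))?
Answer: -1768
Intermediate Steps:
Add(-3645, Add(1869, Function('o')(Add(3, Mul(-1, -5))))) = Add(-3645, Add(1869, Add(3, Mul(-1, -5)))) = Add(-3645, Add(1869, Add(3, 5))) = Add(-3645, Add(1869, 8)) = Add(-3645, 1877) = -1768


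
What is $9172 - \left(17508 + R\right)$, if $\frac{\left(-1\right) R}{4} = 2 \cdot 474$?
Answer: $-4544$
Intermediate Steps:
$R = -3792$ ($R = - 4 \cdot 2 \cdot 474 = \left(-4\right) 948 = -3792$)
$9172 - \left(17508 + R\right) = 9172 - 13716 = -4544$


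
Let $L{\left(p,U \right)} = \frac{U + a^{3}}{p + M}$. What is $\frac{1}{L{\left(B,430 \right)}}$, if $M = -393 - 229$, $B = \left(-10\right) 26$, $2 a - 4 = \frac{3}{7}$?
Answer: $- \frac{806736}{403237} \approx -2.0006$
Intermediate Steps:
$a = \frac{31}{14}$ ($a = 2 + \frac{3 \cdot \frac{1}{7}}{2} = 2 + \frac{1}{2} \cdot \frac{3}{7} = 2 + \frac{3}{14} = \frac{31}{14} \approx 2.2143$)
$B = -260$
$M = -622$
$L{\left(p,U \right)} = \frac{\frac{29791}{2744} + U}{-622 + p}$ ($L{\left(p,U \right)} = \frac{U + \left(\frac{31}{14}\right)^{3}}{p - 622} = \frac{U + \frac{29791}{2744}}{-622 + p} = \frac{\frac{29791}{2744} + U}{-622 + p}$)
$\frac{1}{L{\left(B,430 \right)}} = \frac{1}{\frac{1}{-622 - 260} \left(\frac{29791}{2744} + 430\right)} = \frac{1}{\frac{1}{-882} \cdot \frac{1209711}{2744}} = \frac{1}{\left(- \frac{1}{882}\right) \frac{1209711}{2744}} = \frac{1}{- \frac{403237}{806736}} = - \frac{806736}{403237}$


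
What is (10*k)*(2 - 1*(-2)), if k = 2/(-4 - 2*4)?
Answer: -20/3 ≈ -6.6667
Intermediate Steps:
k = -⅙ (k = 2/(-4 - 8) = 2/(-12) = 2*(-1/12) = -⅙ ≈ -0.16667)
(10*k)*(2 - 1*(-2)) = (10*(-⅙))*(2 - 1*(-2)) = -5*(2 + 2)/3 = -5/3*4 = -20/3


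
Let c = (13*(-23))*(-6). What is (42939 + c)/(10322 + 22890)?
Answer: 44733/33212 ≈ 1.3469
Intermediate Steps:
c = 1794 (c = -299*(-6) = 1794)
(42939 + c)/(10322 + 22890) = (42939 + 1794)/(10322 + 22890) = 44733/33212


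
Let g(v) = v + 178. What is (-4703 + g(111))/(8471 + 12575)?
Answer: -2207/10523 ≈ -0.20973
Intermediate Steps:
g(v) = 178 + v
(-4703 + g(111))/(8471 + 12575) = (-4703 + (178 + 111))/(8471 + 12575) = (-4703 + 289)/21046 = -4414*1/21046 = -2207/10523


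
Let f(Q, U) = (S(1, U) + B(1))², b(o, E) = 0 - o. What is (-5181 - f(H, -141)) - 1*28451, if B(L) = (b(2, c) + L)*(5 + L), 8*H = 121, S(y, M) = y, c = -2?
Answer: -33657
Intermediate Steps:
b(o, E) = -o
H = 121/8 (H = (⅛)*121 = 121/8 ≈ 15.125)
B(L) = (-2 + L)*(5 + L) (B(L) = (-1*2 + L)*(5 + L) = (-2 + L)*(5 + L))
f(Q, U) = 25 (f(Q, U) = (1 + (-10 + 1² + 3*1))² = (1 + (-10 + 1 + 3))² = (1 - 6)² = (-5)² = 25)
(-5181 - f(H, -141)) - 1*28451 = (-5181 - 1*25) - 1*28451 = (-5181 - 25) - 28451 = -5206 - 28451 = -33657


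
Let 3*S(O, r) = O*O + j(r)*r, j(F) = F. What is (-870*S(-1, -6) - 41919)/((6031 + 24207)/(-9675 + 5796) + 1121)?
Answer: -204225471/4318121 ≈ -47.295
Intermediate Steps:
S(O, r) = O²/3 + r²/3 (S(O, r) = (O*O + r*r)/3 = (O² + r²)/3 = O²/3 + r²/3)
(-870*S(-1, -6) - 41919)/((6031 + 24207)/(-9675 + 5796) + 1121) = (-870*((⅓)*(-1)² + (⅓)*(-6)²) - 41919)/((6031 + 24207)/(-9675 + 5796) + 1121) = (-870*((⅓)*1 + (⅓)*36) - 41919)/(30238/(-3879) + 1121) = (-870*(⅓ + 12) - 41919)/(30238*(-1/3879) + 1121) = (-870*37/3 - 41919)/(-30238/3879 + 1121) = (-10730 - 41919)/(4318121/3879) = -52649*3879/4318121 = -204225471/4318121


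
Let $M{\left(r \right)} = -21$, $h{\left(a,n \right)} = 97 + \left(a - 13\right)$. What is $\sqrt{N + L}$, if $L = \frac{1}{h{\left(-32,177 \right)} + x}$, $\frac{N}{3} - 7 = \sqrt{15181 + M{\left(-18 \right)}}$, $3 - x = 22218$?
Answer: $\frac{\sqrt{10315147786 + 2947191414 \sqrt{3790}}}{22163} \approx 19.758$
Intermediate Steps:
$h{\left(a,n \right)} = 84 + a$ ($h{\left(a,n \right)} = 97 + \left(-13 + a\right) = 84 + a$)
$x = -22215$ ($x = 3 - 22218 = -22215$)
$N = 21 + 6 \sqrt{3790}$ ($N = 21 + 3 \sqrt{15181 - 21} = 21 + 3 \sqrt{15160} = 21 + 3 \cdot 2 \sqrt{3790} = 21 + 6 \sqrt{3790} \approx 390.38$)
$L = - \frac{1}{22163}$ ($L = \frac{1}{\left(84 - 32\right) - 22215} = \frac{1}{52 - 22215} = \frac{1}{-22163} = - \frac{1}{22163} \approx -4.512 \cdot 10^{-5}$)
$\sqrt{N + L} = \sqrt{\left(21 + 6 \sqrt{3790}\right) - \frac{1}{22163}} = \sqrt{\frac{465422}{22163} + 6 \sqrt{3790}}$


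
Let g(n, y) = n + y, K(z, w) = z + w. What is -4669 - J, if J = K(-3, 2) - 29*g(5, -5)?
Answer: -4668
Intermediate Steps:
K(z, w) = w + z
J = -1 (J = (2 - 3) - 29*(5 - 5) = -1 - 29*0 = -1 + 0 = -1)
-4669 - J = -4669 - 1*(-1) = -4669 + 1 = -4668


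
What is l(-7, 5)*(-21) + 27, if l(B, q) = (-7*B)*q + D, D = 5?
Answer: -5223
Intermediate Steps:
l(B, q) = 5 - 7*B*q (l(B, q) = (-7*B)*q + 5 = -7*B*q + 5 = 5 - 7*B*q)
l(-7, 5)*(-21) + 27 = (5 - 7*(-7)*5)*(-21) + 27 = (5 + 245)*(-21) + 27 = 250*(-21) + 27 = -5250 + 27 = -5223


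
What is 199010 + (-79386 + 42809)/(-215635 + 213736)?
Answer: 377956567/1899 ≈ 1.9903e+5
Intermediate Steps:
199010 + (-79386 + 42809)/(-215635 + 213736) = 199010 - 36577/(-1899) = 199010 - 36577*(-1/1899) = 199010 + 36577/1899 = 377956567/1899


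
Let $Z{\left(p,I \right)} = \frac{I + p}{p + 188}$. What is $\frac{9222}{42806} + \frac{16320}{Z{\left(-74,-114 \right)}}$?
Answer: $- \frac{9954746643}{1005941} \approx -9896.0$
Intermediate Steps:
$Z{\left(p,I \right)} = \frac{I + p}{188 + p}$
$\frac{9222}{42806} + \frac{16320}{Z{\left(-74,-114 \right)}} = \frac{9222}{42806} + \frac{16320}{\frac{1}{188 - 74} \left(-114 - 74\right)} = 9222 \cdot \frac{1}{42806} + \frac{16320}{\frac{1}{114} \left(-188\right)} = \frac{4611}{21403} + \frac{16320}{\frac{1}{114} \left(-188\right)} = \frac{4611}{21403} + \frac{16320}{- \frac{94}{57}} = \frac{4611}{21403} + 16320 \left(- \frac{57}{94}\right) = \frac{4611}{21403} - \frac{465120}{47} = - \frac{9954746643}{1005941}$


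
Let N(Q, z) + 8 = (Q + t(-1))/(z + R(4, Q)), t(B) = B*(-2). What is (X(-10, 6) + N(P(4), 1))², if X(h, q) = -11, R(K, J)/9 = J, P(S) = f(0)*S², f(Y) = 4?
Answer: 118744609/332929 ≈ 356.67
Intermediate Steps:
P(S) = 4*S²
R(K, J) = 9*J
t(B) = -2*B
N(Q, z) = -8 + (2 + Q)/(z + 9*Q) (N(Q, z) = -8 + (Q - 2*(-1))/(z + 9*Q) = -8 + (Q + 2)/(z + 9*Q) = -8 + (2 + Q)/(z + 9*Q))
(X(-10, 6) + N(P(4), 1))² = (-11 + (2 - 284*4² - 8*1)/(1 + 9*(4*4²)))² = (-11 + (2 - 284*16 - 8)/(1 + 9*(4*16)))² = (-11 + (2 - 71*64 - 8)/(1 + 9*64))² = (-11 + (2 - 4544 - 8)/(1 + 576))² = (-11 - 4550/577)² = (-10897/577)² = 118744609/332929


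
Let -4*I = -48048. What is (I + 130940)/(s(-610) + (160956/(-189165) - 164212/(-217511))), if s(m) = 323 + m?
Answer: -1960608995521960/3937565314647 ≈ -497.92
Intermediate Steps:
I = 12012 (I = -¼*(-48048) = 12012)
(I + 130940)/(s(-610) + (160956/(-189165) - 164212/(-217511))) = (12012 + 130940)/((323 - 610) + (160956/(-189165) - 164212/(-217511))) = 142952/(-287 + (160956*(-1/189165) - 164212*(-1/217511))) = 142952/(-287 + (-53652/63055 + 164212/217511)) = 142952/(-287 - 1315512512/13715156105) = 142952/(-3937565314647/13715156105) = 142952*(-13715156105/3937565314647) = -1960608995521960/3937565314647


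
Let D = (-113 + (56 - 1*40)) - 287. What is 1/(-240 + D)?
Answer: -1/624 ≈ -0.0016026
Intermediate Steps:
D = -384 (D = (-113 + (56 - 40)) - 287 = (-113 + 16) - 287 = -97 - 287 = -384)
1/(-240 + D) = 1/(-240 - 384) = 1/(-624) = -1/624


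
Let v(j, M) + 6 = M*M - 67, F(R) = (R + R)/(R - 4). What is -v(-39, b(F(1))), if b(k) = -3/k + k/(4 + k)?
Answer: 5451/100 ≈ 54.510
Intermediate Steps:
F(R) = 2*R/(-4 + R) (F(R) = (2*R)/(-4 + R) = 2*R/(-4 + R))
v(j, M) = -73 + M**2 (v(j, M) = -6 + (M*M - 67) = -6 + (M**2 - 67) = -6 + (-67 + M**2) = -73 + M**2)
-v(-39, b(F(1))) = -(-73 + ((-12 + (2*1/(-4 + 1))**2 - 6/(-4 + 1))/(((2*1/(-4 + 1)))*(4 + 2*1/(-4 + 1))))**2) = -(-73 + ((-12 + (2*1/(-3))**2 - 6/(-3))/(((2*1/(-3)))*(4 + 2*1/(-3))))**2) = -(-73 + ((-12 + (2*1*(-1/3))**2 - 6*(-1)/3)/(((2*1*(-1/3)))*(4 + 2*1*(-1/3))))**2) = -(-73 + ((-12 + (-2/3)**2 - 3*(-2/3))/((-2/3)*(4 - 2/3)))**2) = -(-73 + (-3*(-12 + 4/9 + 2)/(2*10/3))**2) = -(-73 + (-3/2*3/10*(-86/9))**2) = -(-73 + (43/10)**2) = -(-73 + 1849/100) = -1*(-5451/100) = 5451/100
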